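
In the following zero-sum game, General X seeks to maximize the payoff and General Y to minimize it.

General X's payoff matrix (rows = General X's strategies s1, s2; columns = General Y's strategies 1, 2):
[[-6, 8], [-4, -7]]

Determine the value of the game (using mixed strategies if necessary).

-74/17

Row minima are -6 and -7, so General X's maximin is -6; column maxima are -4 and 8, so General Y's minimax is -4. These differ, so the equilibrium is in mixed strategies.
Let General X play s1 with probability p. General Y is indifferent when −6p − 4(1−p) = 8p − 7(1−p), giving p = 3/17.
Let General Y play 1 with probability q. General X is indifferent when −6q + 8(1−q) = −4q − 7(1−q), giving q = 15/17.
The value is -6·(15/17) + (8)·(2/17) = -74/17.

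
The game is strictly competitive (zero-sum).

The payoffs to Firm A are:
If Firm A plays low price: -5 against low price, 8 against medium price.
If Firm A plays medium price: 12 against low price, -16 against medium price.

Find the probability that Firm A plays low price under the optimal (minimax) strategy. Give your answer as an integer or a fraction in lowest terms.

Row minima are -5 and -16, so Firm A's maximin is -5; column maxima are 12 and 8, so Firm B's minimax is 8. These differ, so the equilibrium is in mixed strategies.
Let Firm A play low price with probability p. Firm B is indifferent when −5p + 12(1−p) = 8p − 16(1−p), giving p = 28/41.

28/41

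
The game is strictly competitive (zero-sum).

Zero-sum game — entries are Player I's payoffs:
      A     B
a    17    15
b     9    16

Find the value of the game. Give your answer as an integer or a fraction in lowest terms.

137/9

Row minima are 15 and 9, so Player I's maximin is 15; column maxima are 17 and 16, so Player II's minimax is 16. These differ, so the equilibrium is in mixed strategies.
Let Player I play a with probability p. Player II is indifferent when 17p + 9(1−p) = 15p + 16(1−p), giving p = 7/9.
Let Player II play A with probability q. Player I is indifferent when 17q + 15(1−q) = 9q + 16(1−q), giving q = 1/9.
The value is 17·(1/9) + (15)·(8/9) = 137/9.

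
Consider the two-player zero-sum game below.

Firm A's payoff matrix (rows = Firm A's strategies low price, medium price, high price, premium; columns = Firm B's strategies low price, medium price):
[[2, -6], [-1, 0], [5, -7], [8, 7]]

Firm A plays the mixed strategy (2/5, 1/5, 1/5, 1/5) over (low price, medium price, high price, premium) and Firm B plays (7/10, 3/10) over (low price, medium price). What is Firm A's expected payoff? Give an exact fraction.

Against (7/10, 3/10), each row's expected payoff is low price: -2/5; medium price: -7/10; high price: 7/5; premium: 77/10.
Taking the (2/5, 1/5, 1/5, 1/5)-weighted average: (2/5)·(-2/5) + (1/5)·(-7/10) + (1/5)·(7/5) + (1/5)·(77/10) = 38/25.

38/25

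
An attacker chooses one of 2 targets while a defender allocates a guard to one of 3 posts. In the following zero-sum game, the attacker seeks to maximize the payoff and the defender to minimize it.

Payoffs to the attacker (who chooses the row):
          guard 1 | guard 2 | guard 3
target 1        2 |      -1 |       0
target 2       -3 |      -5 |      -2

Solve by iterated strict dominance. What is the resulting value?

-1

Column guard 3 is strictly dominated by guard 2 for the defender (-1<0, -5<-2); eliminate guard 3.
Column guard 1 is strictly dominated by guard 2 for the defender (-1<2, -5<-3); eliminate guard 1.
Row target 2 is strictly dominated by row target 1 (-1>-5); eliminate target 2.
Only (target 1, guard 2) remains, with payoff -1.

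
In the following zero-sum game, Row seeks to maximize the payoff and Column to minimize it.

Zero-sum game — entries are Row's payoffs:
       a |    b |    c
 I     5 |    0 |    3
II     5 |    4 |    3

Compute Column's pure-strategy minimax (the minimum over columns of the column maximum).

3

The worst case (largest entry) in each column is a: 5, b: 4, c: 3.
The best (smallest) of these is 3.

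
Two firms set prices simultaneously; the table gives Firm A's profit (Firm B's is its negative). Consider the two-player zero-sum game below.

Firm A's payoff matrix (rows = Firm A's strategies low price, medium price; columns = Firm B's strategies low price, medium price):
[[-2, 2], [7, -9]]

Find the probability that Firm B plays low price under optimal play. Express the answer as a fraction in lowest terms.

11/20

Row minima are -2 and -9, so Firm A's maximin is -2; column maxima are 7 and 2, so Firm B's minimax is 2. These differ, so the equilibrium is in mixed strategies.
Let Firm B play low price with probability q. Firm A is indifferent when −2q + 2(1−q) = 7q − 9(1−q), giving q = 11/20.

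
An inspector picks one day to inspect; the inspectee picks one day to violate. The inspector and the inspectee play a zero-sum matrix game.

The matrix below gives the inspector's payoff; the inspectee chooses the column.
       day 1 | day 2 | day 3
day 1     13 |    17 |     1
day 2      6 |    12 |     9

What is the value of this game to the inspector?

Column day 2 is strictly dominated by day 1 for the inspectee (it gives the inspector more in every row).
The remaining 2×2 game on (day 1, day 2) × (day 1, day 3) has no saddle point. Let the inspector play day 1 with probability p; indifference gives 13p + 6(1−p) = p + 9(1−p), so p = 1/5.
Similarly the inspectee's optimal q on day 1 is 8/15, and the value is 13·(8/15) + (1)·(7/15) = 37/5.

37/5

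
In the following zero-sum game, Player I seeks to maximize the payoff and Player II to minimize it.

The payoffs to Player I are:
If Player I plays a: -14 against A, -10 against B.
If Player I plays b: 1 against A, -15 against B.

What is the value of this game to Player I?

-11

Row minima are -14 and -15, so Player I's maximin is -14; column maxima are 1 and -10, so Player II's minimax is -10. These differ, so the equilibrium is in mixed strategies.
Let Player I play a with probability p. Player II is indifferent when −14p + (1−p) = −10p − 15(1−p), giving p = 4/5.
Let Player II play A with probability q. Player I is indifferent when −14q − 10(1−q) = q − 15(1−q), giving q = 1/4.
The value is -14·(1/4) + (-10)·(3/4) = -11.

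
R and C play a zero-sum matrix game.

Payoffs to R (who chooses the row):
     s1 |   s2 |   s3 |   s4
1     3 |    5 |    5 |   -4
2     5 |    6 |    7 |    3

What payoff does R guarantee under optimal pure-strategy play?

Row minima: -4, 3 → R's maximin is 3.
Column maxima: 5, 6, 7, 3 → C's minimax is 3.
They coincide at (2, s4), so the value is 3.

3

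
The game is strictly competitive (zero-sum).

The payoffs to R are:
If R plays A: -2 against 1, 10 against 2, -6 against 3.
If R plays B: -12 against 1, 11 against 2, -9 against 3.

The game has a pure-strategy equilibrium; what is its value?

-6

Row minima: -6, -12 → R's maximin is -6.
Column maxima: -2, 11, -6 → C's minimax is -6.
They coincide at (A, 3), so the value is -6.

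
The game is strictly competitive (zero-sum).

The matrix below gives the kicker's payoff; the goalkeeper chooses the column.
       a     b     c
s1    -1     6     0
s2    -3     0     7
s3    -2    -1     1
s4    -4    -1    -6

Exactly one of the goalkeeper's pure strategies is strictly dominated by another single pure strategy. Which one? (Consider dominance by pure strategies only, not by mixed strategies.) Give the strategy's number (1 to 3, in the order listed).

The goalkeeper prefers columns that give the kicker less. Compare b with a: -1 < 6, -3 < 0, -2 < -1, -4 < -1.
So a strictly dominates b for the goalkeeper; b is strictly dominated.

2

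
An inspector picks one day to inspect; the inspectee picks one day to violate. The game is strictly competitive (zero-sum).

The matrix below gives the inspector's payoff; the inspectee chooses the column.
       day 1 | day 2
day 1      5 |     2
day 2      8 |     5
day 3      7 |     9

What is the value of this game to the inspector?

Row day 1 is strictly dominated by row day 2, so the inspector never plays it.
The remaining 2×2 game on (day 2, day 3) × (day 1, day 2) has no saddle point. Let the inspector play day 2 with probability p; indifference gives 8p + 7(1−p) = 5p + 9(1−p), so p = 2/5.
Similarly the inspectee's optimal q on day 1 is 4/5, and the value is 8·(4/5) + (5)·(1/5) = 37/5.

37/5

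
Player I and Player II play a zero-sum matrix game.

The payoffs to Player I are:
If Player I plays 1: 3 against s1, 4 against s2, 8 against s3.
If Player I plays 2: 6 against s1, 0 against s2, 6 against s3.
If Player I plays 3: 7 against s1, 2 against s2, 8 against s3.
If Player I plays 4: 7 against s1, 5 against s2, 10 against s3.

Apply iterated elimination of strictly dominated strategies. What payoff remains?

5

Column s3 is strictly dominated by s2 for Player II (4<8, 0<6, 2<8, 5<10); eliminate s3.
Row 1 is strictly dominated by row 4 (7>3, 5>4); eliminate 1.
Column s1 is strictly dominated by s2 for Player II (0<6, 2<7, 5<7); eliminate s1.
Row 2 is strictly dominated by row 3 (2>0); eliminate 2.
Row 3 is strictly dominated by row 4 (5>2); eliminate 3.
Only (4, s2) remains, with payoff 5.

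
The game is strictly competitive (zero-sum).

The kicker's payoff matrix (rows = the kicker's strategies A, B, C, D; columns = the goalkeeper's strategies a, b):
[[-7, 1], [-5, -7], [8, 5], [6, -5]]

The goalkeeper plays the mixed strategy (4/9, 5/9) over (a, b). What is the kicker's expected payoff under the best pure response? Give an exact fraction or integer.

19/3

A: (-7)·(4/9) + (1)·(5/9) = -23/9.
B: (-5)·(4/9) + (-7)·(5/9) = -55/9.
C: (8)·(4/9) + (5)·(5/9) = 19/3.
D: (6)·(4/9) + (-5)·(5/9) = -1/9.
The best pure response is C with expected payoff 19/3.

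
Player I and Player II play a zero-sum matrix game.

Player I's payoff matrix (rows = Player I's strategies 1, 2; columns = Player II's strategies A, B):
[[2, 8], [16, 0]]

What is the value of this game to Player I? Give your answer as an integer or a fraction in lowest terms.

Row minima are 2 and 0, so Player I's maximin is 2; column maxima are 16 and 8, so Player II's minimax is 8. These differ, so the equilibrium is in mixed strategies.
Let Player I play 1 with probability p. Player II is indifferent when 2p + 16(1−p) = 8p, giving p = 8/11.
Let Player II play A with probability q. Player I is indifferent when 2q + 8(1−q) = 16q, giving q = 4/11.
The value is 2·(4/11) + (8)·(7/11) = 64/11.

64/11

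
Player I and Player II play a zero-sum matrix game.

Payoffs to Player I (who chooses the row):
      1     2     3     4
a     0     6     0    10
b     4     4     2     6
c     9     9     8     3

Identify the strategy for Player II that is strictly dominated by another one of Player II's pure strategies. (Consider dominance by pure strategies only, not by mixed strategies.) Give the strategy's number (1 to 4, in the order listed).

Player II prefers columns that give Player I less. Compare 2 with 3: 0 < 6, 2 < 4, 8 < 9.
So 3 strictly dominates 2 for Player II; 2 is strictly dominated.

2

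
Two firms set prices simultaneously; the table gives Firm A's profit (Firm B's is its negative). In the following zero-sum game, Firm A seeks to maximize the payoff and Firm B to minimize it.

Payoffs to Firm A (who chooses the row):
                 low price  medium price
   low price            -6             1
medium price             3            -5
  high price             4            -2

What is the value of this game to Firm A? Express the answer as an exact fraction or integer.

Row medium price is strictly dominated by row high price, so Firm A never plays it.
The remaining 2×2 game on (low price, high price) × (low price, medium price) has no saddle point. Let Firm A play low price with probability p; indifference gives −6p + 4(1−p) = p − 2(1−p), so p = 6/13.
Similarly Firm B's optimal q on low price is 3/13, and the value is -6·(3/13) + (1)·(10/13) = -8/13.

-8/13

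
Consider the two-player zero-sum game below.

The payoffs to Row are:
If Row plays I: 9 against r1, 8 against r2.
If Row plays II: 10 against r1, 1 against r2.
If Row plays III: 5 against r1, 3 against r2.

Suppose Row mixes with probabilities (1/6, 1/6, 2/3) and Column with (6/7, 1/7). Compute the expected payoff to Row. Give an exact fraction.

85/14

Against (6/7, 1/7), each row's expected payoff is I: 62/7; II: 61/7; III: 33/7.
Taking the (1/6, 1/6, 2/3)-weighted average: (1/6)·(62/7) + (1/6)·(61/7) + (2/3)·(33/7) = 85/14.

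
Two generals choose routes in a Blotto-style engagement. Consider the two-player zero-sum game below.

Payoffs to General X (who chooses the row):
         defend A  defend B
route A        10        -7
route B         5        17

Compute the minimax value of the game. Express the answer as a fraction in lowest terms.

205/29

Row minima are -7 and 5, so General X's maximin is 5; column maxima are 10 and 17, so General Y's minimax is 10. These differ, so the equilibrium is in mixed strategies.
Let General X play route A with probability p. General Y is indifferent when 10p + 5(1−p) = −7p + 17(1−p), giving p = 12/29.
Let General Y play defend A with probability q. General X is indifferent when 10q − 7(1−q) = 5q + 17(1−q), giving q = 24/29.
The value is 10·(24/29) + (-7)·(5/29) = 205/29.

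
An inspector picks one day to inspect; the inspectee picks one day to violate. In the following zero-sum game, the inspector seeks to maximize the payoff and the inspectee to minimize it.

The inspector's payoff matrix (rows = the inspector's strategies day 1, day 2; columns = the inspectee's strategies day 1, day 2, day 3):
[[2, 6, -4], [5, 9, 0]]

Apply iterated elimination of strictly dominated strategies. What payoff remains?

Column day 2 is strictly dominated by day 1 for the inspectee (2<6, 5<9); eliminate day 2.
Row day 1 is strictly dominated by row day 2 (5>2, 0>-4); eliminate day 1.
Column day 1 is strictly dominated by day 3 for the inspectee (0<5); eliminate day 1.
Only (day 2, day 3) remains, with payoff 0.

0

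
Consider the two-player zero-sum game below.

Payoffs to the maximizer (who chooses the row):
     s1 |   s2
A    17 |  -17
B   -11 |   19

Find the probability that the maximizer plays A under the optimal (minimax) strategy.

15/32

Row minima are -17 and -11, so the maximizer's maximin is -11; column maxima are 17 and 19, so the minimizer's minimax is 17. These differ, so the equilibrium is in mixed strategies.
Let the maximizer play A with probability p. The minimizer is indifferent when 17p − 11(1−p) = −17p + 19(1−p), giving p = 15/32.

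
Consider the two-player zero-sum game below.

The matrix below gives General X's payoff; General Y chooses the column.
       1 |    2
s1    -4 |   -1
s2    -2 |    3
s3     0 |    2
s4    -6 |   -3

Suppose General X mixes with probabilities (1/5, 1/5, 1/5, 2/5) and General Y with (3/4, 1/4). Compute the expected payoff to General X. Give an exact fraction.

-14/5

Against (3/4, 1/4), each row's expected payoff is s1: -13/4; s2: -3/4; s3: 1/2; s4: -21/4.
Taking the (1/5, 1/5, 1/5, 2/5)-weighted average: (1/5)·(-13/4) + (1/5)·(-3/4) + (1/5)·(1/2) + (2/5)·(-21/4) = -14/5.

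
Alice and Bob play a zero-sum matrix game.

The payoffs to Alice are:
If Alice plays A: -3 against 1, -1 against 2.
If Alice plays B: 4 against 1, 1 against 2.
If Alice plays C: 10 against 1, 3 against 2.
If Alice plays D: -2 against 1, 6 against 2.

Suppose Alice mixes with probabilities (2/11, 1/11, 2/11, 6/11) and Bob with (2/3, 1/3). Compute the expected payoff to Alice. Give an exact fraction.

53/33

Against (2/3, 1/3), each row's expected payoff is A: -7/3; B: 3; C: 23/3; D: 2/3.
Taking the (2/11, 1/11, 2/11, 6/11)-weighted average: (2/11)·(-7/3) + (1/11)·(3) + (2/11)·(23/3) + (6/11)·(2/3) = 53/33.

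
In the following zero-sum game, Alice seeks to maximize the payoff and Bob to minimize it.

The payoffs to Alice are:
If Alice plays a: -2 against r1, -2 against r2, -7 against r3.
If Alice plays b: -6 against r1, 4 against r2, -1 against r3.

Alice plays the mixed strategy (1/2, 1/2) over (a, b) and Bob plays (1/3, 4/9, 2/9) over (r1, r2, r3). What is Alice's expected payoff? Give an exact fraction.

-16/9

Against (1/3, 4/9, 2/9), each row's expected payoff is a: -28/9; b: -4/9.
Taking the (1/2, 1/2)-weighted average: (1/2)·(-28/9) + (1/2)·(-4/9) = -16/9.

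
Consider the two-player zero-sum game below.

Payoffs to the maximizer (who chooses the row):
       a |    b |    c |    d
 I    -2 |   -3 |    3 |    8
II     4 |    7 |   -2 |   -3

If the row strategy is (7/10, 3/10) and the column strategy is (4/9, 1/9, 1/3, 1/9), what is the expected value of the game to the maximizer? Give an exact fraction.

14/15

Against (4/9, 1/9, 1/3, 1/9), each row's expected payoff is I: 2/3; II: 14/9.
Taking the (7/10, 3/10)-weighted average: (7/10)·(2/3) + (3/10)·(14/9) = 14/15.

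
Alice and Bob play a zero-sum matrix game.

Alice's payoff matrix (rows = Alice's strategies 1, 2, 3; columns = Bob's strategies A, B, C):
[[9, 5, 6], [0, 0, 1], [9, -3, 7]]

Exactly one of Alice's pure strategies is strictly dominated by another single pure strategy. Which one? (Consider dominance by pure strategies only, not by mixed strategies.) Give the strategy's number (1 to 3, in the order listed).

Compare 2 with 1: 9 > 0, 5 > 0, 6 > 1.
So 1 strictly dominates 2 for Alice; 2 is strictly dominated.

2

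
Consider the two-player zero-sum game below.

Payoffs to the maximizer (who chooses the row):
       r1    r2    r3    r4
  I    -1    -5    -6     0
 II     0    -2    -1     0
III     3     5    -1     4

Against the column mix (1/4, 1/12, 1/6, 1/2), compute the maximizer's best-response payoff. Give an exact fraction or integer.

3

I: (-1)·(1/4) + (-5)·(1/12) + (-6)·(1/6) + (0)·(1/2) = -5/3.
II: (0)·(1/4) + (-2)·(1/12) + (-1)·(1/6) + (0)·(1/2) = -1/3.
III: (3)·(1/4) + (5)·(1/12) + (-1)·(1/6) + (4)·(1/2) = 3.
The best pure response is III with expected payoff 3.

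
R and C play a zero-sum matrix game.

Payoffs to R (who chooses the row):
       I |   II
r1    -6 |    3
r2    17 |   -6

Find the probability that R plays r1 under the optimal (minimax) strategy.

23/32

Row minima are -6 and -6, so R's maximin is -6; column maxima are 17 and 3, so C's minimax is 3. These differ, so the equilibrium is in mixed strategies.
Let R play r1 with probability p. C is indifferent when −6p + 17(1−p) = 3p − 6(1−p), giving p = 23/32.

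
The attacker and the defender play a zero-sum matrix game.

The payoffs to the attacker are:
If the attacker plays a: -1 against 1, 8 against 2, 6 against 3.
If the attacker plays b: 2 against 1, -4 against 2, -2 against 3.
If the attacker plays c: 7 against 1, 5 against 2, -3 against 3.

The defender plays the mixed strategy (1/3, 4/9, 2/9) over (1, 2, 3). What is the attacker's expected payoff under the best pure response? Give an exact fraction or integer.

41/9

a: (-1)·(1/3) + (8)·(4/9) + (6)·(2/9) = 41/9.
b: (2)·(1/3) + (-4)·(4/9) + (-2)·(2/9) = -14/9.
c: (7)·(1/3) + (5)·(4/9) + (-3)·(2/9) = 35/9.
The best pure response is a with expected payoff 41/9.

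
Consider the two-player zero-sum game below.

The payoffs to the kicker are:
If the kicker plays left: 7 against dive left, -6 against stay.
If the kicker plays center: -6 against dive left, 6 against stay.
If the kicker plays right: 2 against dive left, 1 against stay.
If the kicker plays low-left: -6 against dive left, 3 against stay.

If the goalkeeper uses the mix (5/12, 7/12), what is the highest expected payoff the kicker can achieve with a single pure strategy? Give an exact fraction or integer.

left: (7)·(5/12) + (-6)·(7/12) = -7/12.
center: (-6)·(5/12) + (6)·(7/12) = 1.
right: (2)·(5/12) + (1)·(7/12) = 17/12.
low-left: (-6)·(5/12) + (3)·(7/12) = -3/4.
The best pure response is right with expected payoff 17/12.

17/12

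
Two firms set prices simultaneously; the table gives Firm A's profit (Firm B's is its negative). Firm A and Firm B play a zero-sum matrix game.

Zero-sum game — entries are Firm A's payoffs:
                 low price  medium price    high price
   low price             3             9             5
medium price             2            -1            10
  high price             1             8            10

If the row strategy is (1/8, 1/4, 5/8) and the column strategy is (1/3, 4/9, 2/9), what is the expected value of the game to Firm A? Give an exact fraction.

187/36

Against (1/3, 4/9, 2/9), each row's expected payoff is low price: 55/9; medium price: 22/9; high price: 55/9.
Taking the (1/8, 1/4, 5/8)-weighted average: (1/8)·(55/9) + (1/4)·(22/9) + (5/8)·(55/9) = 187/36.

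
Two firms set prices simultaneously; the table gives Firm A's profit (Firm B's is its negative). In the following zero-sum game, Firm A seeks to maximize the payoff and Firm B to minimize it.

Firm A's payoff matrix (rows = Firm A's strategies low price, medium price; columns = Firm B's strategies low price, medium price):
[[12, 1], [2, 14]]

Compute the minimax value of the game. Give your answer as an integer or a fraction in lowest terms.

166/23

Row minima are 1 and 2, so Firm A's maximin is 2; column maxima are 12 and 14, so Firm B's minimax is 12. These differ, so the equilibrium is in mixed strategies.
Let Firm A play low price with probability p. Firm B is indifferent when 12p + 2(1−p) = p + 14(1−p), giving p = 12/23.
Let Firm B play low price with probability q. Firm A is indifferent when 12q + (1−q) = 2q + 14(1−q), giving q = 13/23.
The value is 12·(13/23) + (1)·(10/23) = 166/23.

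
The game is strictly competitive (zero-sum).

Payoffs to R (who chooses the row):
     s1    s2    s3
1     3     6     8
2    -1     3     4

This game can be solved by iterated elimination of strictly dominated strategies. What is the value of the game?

Row 2 is strictly dominated by row 1 (3>-1, 6>3, 8>4); eliminate 2.
Column s2 is strictly dominated by s1 for C (3<6); eliminate s2.
Column s3 is strictly dominated by s1 for C (3<8); eliminate s3.
Only (1, s1) remains, with payoff 3.

3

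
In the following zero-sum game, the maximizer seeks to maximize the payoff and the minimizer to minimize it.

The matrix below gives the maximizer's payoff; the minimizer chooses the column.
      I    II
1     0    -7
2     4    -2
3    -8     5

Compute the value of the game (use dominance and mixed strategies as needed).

Row 1 is strictly dominated by row 2, so the maximizer never plays it.
The remaining 2×2 game on (2, 3) × (I, II) has no saddle point. Let the maximizer play 2 with probability p; indifference gives 4p − 8(1−p) = −2p + 5(1−p), so p = 13/19.
Similarly the minimizer's optimal q on I is 7/19, and the value is 4·(7/19) + (-2)·(12/19) = 4/19.

4/19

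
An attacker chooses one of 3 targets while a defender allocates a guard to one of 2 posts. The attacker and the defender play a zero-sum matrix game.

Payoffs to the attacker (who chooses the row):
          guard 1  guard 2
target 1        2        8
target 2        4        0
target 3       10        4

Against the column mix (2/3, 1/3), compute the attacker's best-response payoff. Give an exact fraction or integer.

target 1: (2)·(2/3) + (8)·(1/3) = 4.
target 2: (4)·(2/3) + (0)·(1/3) = 8/3.
target 3: (10)·(2/3) + (4)·(1/3) = 8.
The best pure response is target 3 with expected payoff 8.

8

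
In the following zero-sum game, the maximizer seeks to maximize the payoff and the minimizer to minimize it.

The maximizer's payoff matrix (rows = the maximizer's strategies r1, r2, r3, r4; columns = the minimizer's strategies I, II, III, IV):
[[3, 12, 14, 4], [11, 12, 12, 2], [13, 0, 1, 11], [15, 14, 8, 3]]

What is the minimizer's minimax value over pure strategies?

The worst case (largest entry) in each column is I: 15, II: 14, III: 14, IV: 11.
The best (smallest) of these is 11.

11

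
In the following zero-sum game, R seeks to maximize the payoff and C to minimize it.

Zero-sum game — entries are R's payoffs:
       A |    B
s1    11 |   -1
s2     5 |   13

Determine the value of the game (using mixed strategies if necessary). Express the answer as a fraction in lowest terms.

Row minima are -1 and 5, so R's maximin is 5; column maxima are 11 and 13, so C's minimax is 11. These differ, so the equilibrium is in mixed strategies.
Let R play s1 with probability p. C is indifferent when 11p + 5(1−p) = −p + 13(1−p), giving p = 2/5.
Let C play A with probability q. R is indifferent when 11q − (1−q) = 5q + 13(1−q), giving q = 7/10.
The value is 11·(7/10) + (-1)·(3/10) = 37/5.

37/5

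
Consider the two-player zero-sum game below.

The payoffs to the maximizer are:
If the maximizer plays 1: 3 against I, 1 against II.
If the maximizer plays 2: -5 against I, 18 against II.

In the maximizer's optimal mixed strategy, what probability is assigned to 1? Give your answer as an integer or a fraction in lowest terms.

Row minima are 1 and -5, so the maximizer's maximin is 1; column maxima are 3 and 18, so the minimizer's minimax is 3. These differ, so the equilibrium is in mixed strategies.
Let the maximizer play 1 with probability p. The minimizer is indifferent when 3p − 5(1−p) = p + 18(1−p), giving p = 23/25.

23/25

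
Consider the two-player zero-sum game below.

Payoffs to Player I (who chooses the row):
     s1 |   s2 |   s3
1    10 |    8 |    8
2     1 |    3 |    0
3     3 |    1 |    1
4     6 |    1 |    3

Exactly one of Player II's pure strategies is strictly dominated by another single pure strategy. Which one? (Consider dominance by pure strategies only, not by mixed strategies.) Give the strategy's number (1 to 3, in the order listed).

Player II prefers columns that give Player I less. Compare s1 with s3: 8 < 10, 0 < 1, 1 < 3, 3 < 6.
So s3 strictly dominates s1 for Player II; s1 is strictly dominated.

1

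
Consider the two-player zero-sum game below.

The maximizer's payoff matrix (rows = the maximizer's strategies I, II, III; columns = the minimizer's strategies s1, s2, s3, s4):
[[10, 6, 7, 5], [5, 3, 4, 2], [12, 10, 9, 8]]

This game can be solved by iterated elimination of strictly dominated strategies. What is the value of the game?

Row I is strictly dominated by row III (12>10, 10>6, 9>7, 8>5); eliminate I.
Row II is strictly dominated by row III (12>5, 10>3, 9>4, 8>2); eliminate II.
Column s2 is strictly dominated by s3 for the minimizer (9<10); eliminate s2.
Column s1 is strictly dominated by s3 for the minimizer (9<12); eliminate s1.
Column s3 is strictly dominated by s4 for the minimizer (8<9); eliminate s3.
Only (III, s4) remains, with payoff 8.

8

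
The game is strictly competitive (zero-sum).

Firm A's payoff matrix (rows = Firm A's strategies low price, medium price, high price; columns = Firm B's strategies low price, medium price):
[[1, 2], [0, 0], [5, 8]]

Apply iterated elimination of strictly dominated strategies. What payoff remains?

Row low price is strictly dominated by row high price (5>1, 8>2); eliminate low price.
Row medium price is strictly dominated by row high price (5>0, 8>0); eliminate medium price.
Column medium price is strictly dominated by low price for Firm B (5<8); eliminate medium price.
Only (high price, low price) remains, with payoff 5.

5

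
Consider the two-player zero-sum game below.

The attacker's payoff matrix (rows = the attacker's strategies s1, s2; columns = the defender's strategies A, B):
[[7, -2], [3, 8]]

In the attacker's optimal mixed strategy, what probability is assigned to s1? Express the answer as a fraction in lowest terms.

Row minima are -2 and 3, so the attacker's maximin is 3; column maxima are 7 and 8, so the defender's minimax is 7. These differ, so the equilibrium is in mixed strategies.
Let the attacker play s1 with probability p. The defender is indifferent when 7p + 3(1−p) = −2p + 8(1−p), giving p = 5/14.

5/14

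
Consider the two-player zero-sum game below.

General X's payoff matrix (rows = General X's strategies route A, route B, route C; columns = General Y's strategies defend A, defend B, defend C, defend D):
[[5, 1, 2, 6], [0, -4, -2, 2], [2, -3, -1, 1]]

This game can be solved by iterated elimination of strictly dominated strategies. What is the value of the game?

Column defend D is strictly dominated by defend B for General Y (1<6, -4<2, -3<1); eliminate defend D.
Row route B is strictly dominated by row route A (5>0, 1>-4, 2>-2); eliminate route B.
Row route C is strictly dominated by row route A (5>2, 1>-3, 2>-1); eliminate route C.
Column defend A is strictly dominated by defend B for General Y (1<5); eliminate defend A.
Column defend C is strictly dominated by defend B for General Y (1<2); eliminate defend C.
Only (route A, defend B) remains, with payoff 1.

1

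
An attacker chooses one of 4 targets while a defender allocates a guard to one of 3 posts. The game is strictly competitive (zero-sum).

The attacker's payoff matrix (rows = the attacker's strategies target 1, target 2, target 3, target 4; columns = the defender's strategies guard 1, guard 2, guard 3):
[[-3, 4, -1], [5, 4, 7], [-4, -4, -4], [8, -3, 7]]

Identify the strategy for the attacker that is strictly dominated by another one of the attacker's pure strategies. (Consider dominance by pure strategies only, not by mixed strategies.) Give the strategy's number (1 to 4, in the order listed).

3

Compare target 3 with target 1: -3 > -4, 4 > -4, -1 > -4.
So target 1 strictly dominates target 3 for the attacker; target 3 is strictly dominated.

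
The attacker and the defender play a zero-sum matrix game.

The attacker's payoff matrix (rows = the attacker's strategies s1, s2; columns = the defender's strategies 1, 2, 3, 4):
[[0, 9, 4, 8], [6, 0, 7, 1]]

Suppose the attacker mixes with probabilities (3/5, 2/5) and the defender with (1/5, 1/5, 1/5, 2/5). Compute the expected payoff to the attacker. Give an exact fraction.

Against (1/5, 1/5, 1/5, 2/5), each row's expected payoff is s1: 29/5; s2: 3.
Taking the (3/5, 2/5)-weighted average: (3/5)·(29/5) + (2/5)·(3) = 117/25.

117/25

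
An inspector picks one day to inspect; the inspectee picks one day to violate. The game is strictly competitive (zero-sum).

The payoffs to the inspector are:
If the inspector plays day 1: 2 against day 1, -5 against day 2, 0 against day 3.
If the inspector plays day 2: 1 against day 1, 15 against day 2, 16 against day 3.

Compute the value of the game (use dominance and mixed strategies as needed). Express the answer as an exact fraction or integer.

5/3

Column day 3 is strictly dominated by day 2 for the inspectee (it gives the inspector more in every row).
The remaining 2×2 game on (day 1, day 2) × (day 1, day 2) has no saddle point. Let the inspector play day 1 with probability p; indifference gives 2p + (1−p) = −5p + 15(1−p), so p = 2/3.
Similarly the inspectee's optimal q on day 1 is 20/21, and the value is 2·(20/21) + (-5)·(1/21) = 5/3.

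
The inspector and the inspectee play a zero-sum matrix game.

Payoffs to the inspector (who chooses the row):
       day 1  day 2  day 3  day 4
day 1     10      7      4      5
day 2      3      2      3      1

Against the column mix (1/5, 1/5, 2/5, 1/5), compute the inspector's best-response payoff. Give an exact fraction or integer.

6

day 1: (10)·(1/5) + (7)·(1/5) + (4)·(2/5) + (5)·(1/5) = 6.
day 2: (3)·(1/5) + (2)·(1/5) + (3)·(2/5) + (1)·(1/5) = 12/5.
The best pure response is day 1 with expected payoff 6.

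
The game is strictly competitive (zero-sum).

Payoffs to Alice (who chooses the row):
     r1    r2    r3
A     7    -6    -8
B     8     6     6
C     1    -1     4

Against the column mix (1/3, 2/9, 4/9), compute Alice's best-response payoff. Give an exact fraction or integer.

20/3

A: (7)·(1/3) + (-6)·(2/9) + (-8)·(4/9) = -23/9.
B: (8)·(1/3) + (6)·(2/9) + (6)·(4/9) = 20/3.
C: (1)·(1/3) + (-1)·(2/9) + (4)·(4/9) = 17/9.
The best pure response is B with expected payoff 20/3.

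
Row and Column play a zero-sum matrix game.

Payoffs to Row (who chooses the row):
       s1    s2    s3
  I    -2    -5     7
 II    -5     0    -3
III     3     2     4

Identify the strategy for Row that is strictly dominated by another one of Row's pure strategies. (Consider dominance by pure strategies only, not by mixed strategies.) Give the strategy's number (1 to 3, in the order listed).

Compare II with III: 3 > -5, 2 > 0, 4 > -3.
So III strictly dominates II for Row; II is strictly dominated.

2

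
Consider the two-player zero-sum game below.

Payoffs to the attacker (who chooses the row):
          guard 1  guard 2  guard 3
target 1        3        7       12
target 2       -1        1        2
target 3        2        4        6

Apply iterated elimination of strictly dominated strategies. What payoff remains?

Column guard 3 is strictly dominated by guard 1 for the defender (3<12, -1<2, 2<6); eliminate guard 3.
Row target 3 is strictly dominated by row target 1 (3>2, 7>4); eliminate target 3.
Column guard 2 is strictly dominated by guard 1 for the defender (3<7, -1<1); eliminate guard 2.
Row target 2 is strictly dominated by row target 1 (3>-1); eliminate target 2.
Only (target 1, guard 1) remains, with payoff 3.

3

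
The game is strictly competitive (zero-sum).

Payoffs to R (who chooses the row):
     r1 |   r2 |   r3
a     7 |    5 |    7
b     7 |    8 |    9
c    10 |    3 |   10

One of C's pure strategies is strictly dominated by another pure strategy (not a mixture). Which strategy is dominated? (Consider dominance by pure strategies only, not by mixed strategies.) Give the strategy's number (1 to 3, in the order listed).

3

C prefers columns that give R less. Compare r3 with r2: 5 < 7, 8 < 9, 3 < 10.
So r2 strictly dominates r3 for C; r3 is strictly dominated.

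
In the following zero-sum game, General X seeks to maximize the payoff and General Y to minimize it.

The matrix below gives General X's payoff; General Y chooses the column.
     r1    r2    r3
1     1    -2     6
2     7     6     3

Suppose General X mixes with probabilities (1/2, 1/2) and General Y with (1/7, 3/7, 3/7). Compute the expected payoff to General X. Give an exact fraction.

Against (1/7, 3/7, 3/7), each row's expected payoff is 1: 13/7; 2: 34/7.
Taking the (1/2, 1/2)-weighted average: (1/2)·(13/7) + (1/2)·(34/7) = 47/14.

47/14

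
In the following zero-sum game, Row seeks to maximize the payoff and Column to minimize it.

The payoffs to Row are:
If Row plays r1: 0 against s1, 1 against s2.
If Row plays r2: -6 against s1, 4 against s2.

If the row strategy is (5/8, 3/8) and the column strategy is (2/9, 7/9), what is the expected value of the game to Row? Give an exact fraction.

Against (2/9, 7/9), each row's expected payoff is r1: 7/9; r2: 16/9.
Taking the (5/8, 3/8)-weighted average: (5/8)·(7/9) + (3/8)·(16/9) = 83/72.

83/72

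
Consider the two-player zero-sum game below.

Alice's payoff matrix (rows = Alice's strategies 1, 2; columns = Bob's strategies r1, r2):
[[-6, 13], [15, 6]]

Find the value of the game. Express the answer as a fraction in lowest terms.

Row minima are -6 and 6, so Alice's maximin is 6; column maxima are 15 and 13, so Bob's minimax is 13. These differ, so the equilibrium is in mixed strategies.
Let Alice play 1 with probability p. Bob is indifferent when −6p + 15(1−p) = 13p + 6(1−p), giving p = 9/28.
Let Bob play r1 with probability q. Alice is indifferent when −6q + 13(1−q) = 15q + 6(1−q), giving q = 1/4.
The value is -6·(1/4) + (13)·(3/4) = 33/4.

33/4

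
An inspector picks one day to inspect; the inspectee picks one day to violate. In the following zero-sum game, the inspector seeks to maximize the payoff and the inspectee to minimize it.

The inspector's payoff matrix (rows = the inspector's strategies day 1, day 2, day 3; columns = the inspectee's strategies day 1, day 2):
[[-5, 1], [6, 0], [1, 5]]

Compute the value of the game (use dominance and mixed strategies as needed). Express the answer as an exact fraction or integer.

3

Row day 1 is strictly dominated by row day 3, so the inspector never plays it.
The remaining 2×2 game on (day 2, day 3) × (day 1, day 2) has no saddle point. Let the inspector play day 2 with probability p; indifference gives 6p + (1−p) = 5(1−p), so p = 2/5.
Similarly the inspectee's optimal q on day 1 is 1/2, and the value is 6·(1/2) + (0)·(1/2) = 3.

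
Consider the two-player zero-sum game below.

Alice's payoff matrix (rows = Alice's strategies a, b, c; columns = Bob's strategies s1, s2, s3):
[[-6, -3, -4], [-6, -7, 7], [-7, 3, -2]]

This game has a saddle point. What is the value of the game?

Row minima: -6, -7, -7 → Alice's maximin is -6.
Column maxima: -6, 3, 7 → Bob's minimax is -6.
They coincide at (a, s1), so the value is -6.

-6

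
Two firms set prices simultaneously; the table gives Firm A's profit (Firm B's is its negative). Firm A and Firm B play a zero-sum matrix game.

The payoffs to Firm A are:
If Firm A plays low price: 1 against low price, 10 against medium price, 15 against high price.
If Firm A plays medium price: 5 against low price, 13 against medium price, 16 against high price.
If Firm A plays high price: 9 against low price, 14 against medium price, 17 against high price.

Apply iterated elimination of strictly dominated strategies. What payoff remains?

Column medium price is strictly dominated by low price for Firm B (1<10, 5<13, 9<14); eliminate medium price.
Column high price is strictly dominated by low price for Firm B (1<15, 5<16, 9<17); eliminate high price.
Row low price is strictly dominated by row medium price (5>1); eliminate low price.
Row medium price is strictly dominated by row high price (9>5); eliminate medium price.
Only (high price, low price) remains, with payoff 9.

9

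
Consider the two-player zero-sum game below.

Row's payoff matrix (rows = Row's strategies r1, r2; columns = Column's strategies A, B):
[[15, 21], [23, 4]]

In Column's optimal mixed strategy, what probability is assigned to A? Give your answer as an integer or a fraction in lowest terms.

17/25

Row minima are 15 and 4, so Row's maximin is 15; column maxima are 23 and 21, so Column's minimax is 21. These differ, so the equilibrium is in mixed strategies.
Let Column play A with probability q. Row is indifferent when 15q + 21(1−q) = 23q + 4(1−q), giving q = 17/25.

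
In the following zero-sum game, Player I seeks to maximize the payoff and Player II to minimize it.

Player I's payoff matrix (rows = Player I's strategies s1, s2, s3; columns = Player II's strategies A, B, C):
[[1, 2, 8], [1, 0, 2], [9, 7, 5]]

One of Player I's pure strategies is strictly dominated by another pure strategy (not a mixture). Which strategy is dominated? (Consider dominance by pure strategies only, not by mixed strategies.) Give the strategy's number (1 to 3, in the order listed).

2

Compare s2 with s3: 9 > 1, 7 > 0, 5 > 2.
So s3 strictly dominates s2 for Player I; s2 is strictly dominated.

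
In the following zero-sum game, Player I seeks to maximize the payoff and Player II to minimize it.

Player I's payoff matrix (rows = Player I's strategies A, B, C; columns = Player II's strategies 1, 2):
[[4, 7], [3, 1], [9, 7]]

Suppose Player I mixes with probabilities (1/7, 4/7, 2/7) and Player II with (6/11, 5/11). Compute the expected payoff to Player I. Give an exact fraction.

Against (6/11, 5/11), each row's expected payoff is A: 59/11; B: 23/11; C: 89/11.
Taking the (1/7, 4/7, 2/7)-weighted average: (1/7)·(59/11) + (4/7)·(23/11) + (2/7)·(89/11) = 47/11.

47/11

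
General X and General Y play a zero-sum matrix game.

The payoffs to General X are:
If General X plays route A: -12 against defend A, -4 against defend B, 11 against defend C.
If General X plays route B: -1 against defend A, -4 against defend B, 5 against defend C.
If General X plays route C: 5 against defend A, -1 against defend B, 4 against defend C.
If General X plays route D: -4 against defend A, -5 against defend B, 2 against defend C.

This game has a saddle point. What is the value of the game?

Row minima: -12, -4, -1, -5 → General X's maximin is -1.
Column maxima: 5, -1, 11 → General Y's minimax is -1.
They coincide at (route C, defend B), so the value is -1.

-1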